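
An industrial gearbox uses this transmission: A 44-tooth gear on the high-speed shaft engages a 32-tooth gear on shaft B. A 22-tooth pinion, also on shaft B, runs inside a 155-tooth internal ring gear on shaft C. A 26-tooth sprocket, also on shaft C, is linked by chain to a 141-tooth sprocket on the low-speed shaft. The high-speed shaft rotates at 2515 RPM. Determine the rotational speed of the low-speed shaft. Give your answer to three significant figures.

the high-speed shaft → shaft B (gear mesh, 32/44): 2515 ÷ 0.72727 = 3458.1 RPM
shaft B → shaft C (internal gear, 155/22): 3458.1 ÷ 7.0455 = 490.83 RPM
shaft C → the low-speed shaft (chain, 141/26): 490.83 ÷ 5.4231 = 90.508 RPM

90.5 RPM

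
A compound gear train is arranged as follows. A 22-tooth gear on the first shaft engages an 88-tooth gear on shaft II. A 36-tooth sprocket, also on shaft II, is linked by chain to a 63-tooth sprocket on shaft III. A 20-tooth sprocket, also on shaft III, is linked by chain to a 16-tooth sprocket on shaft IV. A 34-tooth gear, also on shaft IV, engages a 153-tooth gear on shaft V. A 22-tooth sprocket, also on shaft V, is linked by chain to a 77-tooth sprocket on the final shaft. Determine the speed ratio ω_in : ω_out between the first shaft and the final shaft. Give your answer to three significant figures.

88.2

Each stage contributes driven/driver: gear mesh 88/22 = 4, chain 63/36 = 1.75, chain 16/20 = 0.8, gear mesh 153/34 = 4.5, chain 77/22 = 3.5.
Overall: 4 × 1.75 × 0.8 × 4.5 × 3.5 = 88.2.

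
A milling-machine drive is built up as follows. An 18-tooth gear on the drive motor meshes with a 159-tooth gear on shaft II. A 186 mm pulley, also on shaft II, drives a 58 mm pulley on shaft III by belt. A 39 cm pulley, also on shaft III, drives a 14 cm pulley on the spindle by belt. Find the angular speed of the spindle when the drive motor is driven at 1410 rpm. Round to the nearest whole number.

1426 rpm

the drive motor → shaft II (gear mesh, 159/18): 1410 ÷ 8.8333 = 159.62 rpm
shaft II → shaft III (belt, 58/186): 159.62 ÷ 0.31183 = 511.89 rpm
shaft III → the spindle (belt, 14/39): 511.89 ÷ 0.35897 = 1426 rpm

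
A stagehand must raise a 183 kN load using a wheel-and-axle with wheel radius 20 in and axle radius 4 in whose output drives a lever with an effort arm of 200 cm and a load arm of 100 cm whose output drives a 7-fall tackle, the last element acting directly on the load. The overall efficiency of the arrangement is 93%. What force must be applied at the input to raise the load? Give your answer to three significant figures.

2.81 kN

Wheel-and-axle MA = R/r = 20/4 = 5.
Lever MA = effort arm / load arm = 200/100 = 2.
Block-and-tackle MA = number of supporting rope parts = 7.
Combined ideal MA = 5 × 2 × 7 = 70.
Actual MA = 70 × 0.93 = 65.1.
Effort = load / actual MA = 183 / 65.1 = 2.8111 kN.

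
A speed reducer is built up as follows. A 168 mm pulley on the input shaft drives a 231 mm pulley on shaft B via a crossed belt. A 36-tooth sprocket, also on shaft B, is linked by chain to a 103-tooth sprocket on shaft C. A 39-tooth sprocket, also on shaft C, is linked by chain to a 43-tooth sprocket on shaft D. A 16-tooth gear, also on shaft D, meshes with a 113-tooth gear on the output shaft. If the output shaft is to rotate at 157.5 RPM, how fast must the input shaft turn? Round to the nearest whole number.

4825 RPM

Overall ratio R = 1.375 × 2.8611 × 1.1026 × 7.0625 = 30.634.
Required input speed = output speed × R = 157.5 × 30.634 = 4824.8 RPM.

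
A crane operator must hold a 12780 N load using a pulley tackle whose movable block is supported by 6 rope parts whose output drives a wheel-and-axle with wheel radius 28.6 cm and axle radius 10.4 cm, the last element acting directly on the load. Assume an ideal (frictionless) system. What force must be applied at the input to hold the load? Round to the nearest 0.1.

774.5 N

Block-and-tackle MA = number of supporting rope parts = 6.
Wheel-and-axle MA = R/r = 28.6/10.4 = 2.75.
Combined ideal MA = 6 × 2.75 = 16.5.
Effort = load / MA = 12780 / 16.5 = 774.55 N.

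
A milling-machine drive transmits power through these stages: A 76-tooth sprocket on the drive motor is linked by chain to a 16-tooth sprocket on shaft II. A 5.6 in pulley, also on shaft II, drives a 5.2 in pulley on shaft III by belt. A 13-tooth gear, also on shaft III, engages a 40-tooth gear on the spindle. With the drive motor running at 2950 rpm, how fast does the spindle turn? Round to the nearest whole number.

4904 rpm

the drive motor → shaft II (chain, 16/76): 2950 ÷ 0.21053 = 14012 rpm
shaft II → shaft III (belt, 5.2/5.6): 14012 ÷ 0.92857 = 15090 rpm
shaft III → the spindle (gear mesh, 40/13): 15090 ÷ 3.0769 = 4904.4 rpm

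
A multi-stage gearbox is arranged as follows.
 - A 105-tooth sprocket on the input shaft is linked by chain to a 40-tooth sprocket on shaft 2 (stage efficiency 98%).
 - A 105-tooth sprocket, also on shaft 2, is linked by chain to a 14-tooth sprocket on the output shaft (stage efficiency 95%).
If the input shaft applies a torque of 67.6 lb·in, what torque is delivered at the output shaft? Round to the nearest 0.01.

3.20 lb·in

Chain: ratio = 40/105 = 0.38095; torque at shaft 2 = 67.6 × 0.38095 × 0.98 = 25.237 lb·in.
Chain: ratio = 14/105 = 0.13333; torque at the output shaft = 25.237 × 0.13333 × 0.95 = 3.1967 lb·in.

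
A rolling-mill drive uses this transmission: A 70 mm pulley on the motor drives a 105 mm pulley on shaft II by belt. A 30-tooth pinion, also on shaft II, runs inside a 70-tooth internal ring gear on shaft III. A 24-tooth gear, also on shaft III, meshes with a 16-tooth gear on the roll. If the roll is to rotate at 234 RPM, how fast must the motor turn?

546 RPM

Overall ratio R = 1.5 × 2.3333 × 0.66667 = 2.3333.
Required input speed = output speed × R = 234 × 2.3333 = 546 RPM.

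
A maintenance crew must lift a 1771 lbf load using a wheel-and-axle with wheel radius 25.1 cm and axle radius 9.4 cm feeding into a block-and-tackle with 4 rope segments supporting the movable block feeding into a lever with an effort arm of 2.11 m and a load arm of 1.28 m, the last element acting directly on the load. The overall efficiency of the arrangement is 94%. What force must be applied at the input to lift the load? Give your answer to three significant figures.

Wheel-and-axle MA = R/r = 25.1/9.4 = 2.6702.
Block-and-tackle MA = number of supporting rope parts = 4.
Lever MA = effort arm / load arm = 2.11/1.28 = 1.6484.
Combined ideal MA = 2.6702 × 4 × 1.6484 = 17.607.
Actual MA = 17.607 × 0.94 = 16.55.
Effort = load / actual MA = 1771 / 16.55 = 107.01 lbf.

107 lbf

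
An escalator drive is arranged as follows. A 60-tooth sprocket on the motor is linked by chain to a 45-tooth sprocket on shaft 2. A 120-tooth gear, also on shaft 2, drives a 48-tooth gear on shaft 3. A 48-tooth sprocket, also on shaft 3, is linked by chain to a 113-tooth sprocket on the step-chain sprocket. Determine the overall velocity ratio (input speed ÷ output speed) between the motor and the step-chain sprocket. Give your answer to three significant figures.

0.706

Each stage contributes driven/driver: chain 45/60 = 0.75, gear mesh 48/120 = 0.4, chain 113/48 = 2.3542.
Overall: 0.75 × 0.4 × 2.3542 = 0.70625.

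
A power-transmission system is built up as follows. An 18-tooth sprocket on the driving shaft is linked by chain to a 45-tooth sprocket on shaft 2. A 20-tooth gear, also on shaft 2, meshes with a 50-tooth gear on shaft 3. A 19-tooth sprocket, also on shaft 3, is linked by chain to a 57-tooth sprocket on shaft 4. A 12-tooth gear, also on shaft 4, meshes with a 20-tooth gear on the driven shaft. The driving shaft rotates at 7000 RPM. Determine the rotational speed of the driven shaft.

chain 45/18 = 2.5 → 7000/2.5 = 2800 RPM
gear mesh 50/20 = 2.5 → 2800/2.5 = 1120 RPM
chain 57/19 = 3 → 1120/3 = 373.33 RPM
gear mesh 20/12 = 1.6667 → 373.33/1.6667 = 224 RPM

224 RPM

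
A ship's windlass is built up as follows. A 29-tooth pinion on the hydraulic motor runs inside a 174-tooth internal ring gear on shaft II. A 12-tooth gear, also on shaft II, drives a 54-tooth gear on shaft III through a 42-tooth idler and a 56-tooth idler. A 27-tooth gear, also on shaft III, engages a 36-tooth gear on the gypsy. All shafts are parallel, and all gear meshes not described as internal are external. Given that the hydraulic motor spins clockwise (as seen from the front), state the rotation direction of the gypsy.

the hydraulic motor → shaft II: internal mesh, same direction → CW.
shaft II → shaft III: driver → idler → idler → driven is 3 external meshes, 3 reversals → CCW.
shaft III → the gypsy: external mesh, 1 reversal → CW.
4 reversals in total — an even number — so the gypsy turns the same way as the hydraulic motor.

clockwise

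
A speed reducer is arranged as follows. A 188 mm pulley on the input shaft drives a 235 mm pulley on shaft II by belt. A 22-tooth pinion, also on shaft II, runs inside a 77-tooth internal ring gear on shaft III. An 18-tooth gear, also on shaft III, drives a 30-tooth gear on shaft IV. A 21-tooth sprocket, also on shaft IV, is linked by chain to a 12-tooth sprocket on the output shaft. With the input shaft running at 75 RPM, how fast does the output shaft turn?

18 RPM

Belt: ratio = 235/188 = 1.25, so shaft II turns at 75 / 1.25 = 60 RPM.
Internal gear: ratio = 77/22 = 3.5, so shaft III turns at 60 / 3.5 = 17.143 RPM.
Gear mesh: ratio = 30/18 = 1.6667, so shaft IV turns at 17.143 / 1.6667 = 10.286 RPM.
Chain: ratio = 12/21 = 0.57143, so the output shaft turns at 10.286 / 0.57143 = 18 RPM.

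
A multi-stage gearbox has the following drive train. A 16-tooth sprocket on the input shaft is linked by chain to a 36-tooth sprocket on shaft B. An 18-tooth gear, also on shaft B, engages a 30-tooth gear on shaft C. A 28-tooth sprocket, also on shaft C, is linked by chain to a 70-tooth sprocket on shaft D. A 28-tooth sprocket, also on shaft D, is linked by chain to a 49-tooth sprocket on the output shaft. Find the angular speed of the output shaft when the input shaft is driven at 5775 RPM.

the input shaft → shaft B (chain, 36/16): 5775 ÷ 2.25 = 2566.7 RPM
shaft B → shaft C (gear mesh, 30/18): 2566.7 ÷ 1.6667 = 1540 RPM
shaft C → shaft D (chain, 70/28): 1540 ÷ 2.5 = 616 RPM
shaft D → the output shaft (chain, 49/28): 616 ÷ 1.75 = 352 RPM

352 RPM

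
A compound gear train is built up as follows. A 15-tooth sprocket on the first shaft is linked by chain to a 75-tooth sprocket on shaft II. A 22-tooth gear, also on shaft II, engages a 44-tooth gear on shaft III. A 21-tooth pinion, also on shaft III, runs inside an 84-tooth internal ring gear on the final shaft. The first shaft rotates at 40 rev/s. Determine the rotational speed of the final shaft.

chain 75/15 = 5 → 40/5 = 8 rev/s
gear mesh 44/22 = 2 → 8/2 = 4 rev/s
internal gear 84/21 = 4 → 4/4 = 1 rev/s

1 rev/s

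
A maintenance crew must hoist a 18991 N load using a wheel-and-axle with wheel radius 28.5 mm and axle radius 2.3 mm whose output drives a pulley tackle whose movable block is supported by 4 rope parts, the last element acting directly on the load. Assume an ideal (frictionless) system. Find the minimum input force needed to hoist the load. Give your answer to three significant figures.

Wheel-and-axle MA = R/r = 28.5/2.3 = 12.391.
Block-and-tackle MA = number of supporting rope parts = 4.
Combined ideal MA = 12.391 × 4 = 49.565.
Effort = load / MA = 18991 / 49.565 = 383.15 N.

383 N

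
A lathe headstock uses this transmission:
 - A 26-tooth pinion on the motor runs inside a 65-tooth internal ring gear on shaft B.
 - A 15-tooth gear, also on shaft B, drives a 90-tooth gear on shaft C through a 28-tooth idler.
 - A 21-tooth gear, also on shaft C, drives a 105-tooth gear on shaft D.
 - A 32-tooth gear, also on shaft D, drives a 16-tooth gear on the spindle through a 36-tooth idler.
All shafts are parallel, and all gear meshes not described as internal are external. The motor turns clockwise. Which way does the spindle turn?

the motor → shaft B: internal mesh, same direction → CW.
shaft B → shaft C: driver → idler → driven is 2 external meshes, 2 reversals → CW.
shaft C → shaft D: external mesh, 1 reversal → CCW.
shaft D → the spindle: driver → idler → driven is 2 external meshes, 2 reversals → CCW.
5 reversals in total — an odd number — so the spindle turns opposite to the motor.

counterclockwise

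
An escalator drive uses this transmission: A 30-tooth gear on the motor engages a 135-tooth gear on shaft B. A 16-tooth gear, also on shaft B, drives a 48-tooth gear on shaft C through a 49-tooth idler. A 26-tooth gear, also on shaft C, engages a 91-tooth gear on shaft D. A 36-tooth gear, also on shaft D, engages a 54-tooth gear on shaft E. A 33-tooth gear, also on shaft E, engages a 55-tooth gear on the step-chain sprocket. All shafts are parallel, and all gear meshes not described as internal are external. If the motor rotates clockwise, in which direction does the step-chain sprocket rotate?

clockwise

the motor → shaft B: external mesh, 1 reversal → CCW.
shaft B → shaft C: driver → idler → driven is 2 external meshes, 2 reversals → CCW.
shaft C → shaft D: external mesh, 1 reversal → CW.
shaft D → shaft E: external mesh, 1 reversal → CCW.
shaft E → the step-chain sprocket: external mesh, 1 reversal → CW.
6 reversals in total — an even number — so the step-chain sprocket turns the same way as the motor.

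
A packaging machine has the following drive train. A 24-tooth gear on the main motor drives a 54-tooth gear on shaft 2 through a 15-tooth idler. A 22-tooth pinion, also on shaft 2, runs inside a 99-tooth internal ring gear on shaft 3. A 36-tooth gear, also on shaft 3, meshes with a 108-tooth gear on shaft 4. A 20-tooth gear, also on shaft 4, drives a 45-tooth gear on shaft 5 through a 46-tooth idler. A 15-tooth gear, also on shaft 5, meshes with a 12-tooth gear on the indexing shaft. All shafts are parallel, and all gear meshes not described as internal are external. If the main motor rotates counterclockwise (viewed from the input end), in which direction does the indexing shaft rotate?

the main motor → shaft 2: driver → idler → driven is 2 external meshes, 2 reversals → CCW.
shaft 2 → shaft 3: internal mesh, same direction → CCW.
shaft 3 → shaft 4: external mesh, 1 reversal → CW.
shaft 4 → shaft 5: driver → idler → driven is 2 external meshes, 2 reversals → CW.
shaft 5 → the indexing shaft: external mesh, 1 reversal → CCW.
6 reversals in total — an even number — so the indexing shaft turns the same way as the main motor.

counterclockwise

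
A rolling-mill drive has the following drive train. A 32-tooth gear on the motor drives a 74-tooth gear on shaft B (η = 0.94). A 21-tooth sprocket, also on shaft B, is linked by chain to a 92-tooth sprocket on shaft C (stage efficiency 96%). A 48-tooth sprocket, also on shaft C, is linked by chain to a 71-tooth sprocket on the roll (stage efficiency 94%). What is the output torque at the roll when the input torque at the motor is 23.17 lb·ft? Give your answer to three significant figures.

295 lb·ft

gear mesh 74/32 = 2.3125 → τ = 23.17·2.3125·0.94 = 50.366 lb·ft
chain 92/21 = 4.381 → τ = 50.366·4.381·0.96 = 211.82 lb·ft
chain 71/48 = 1.4792 → τ = 211.82·1.4792·0.94 = 294.52 lb·ft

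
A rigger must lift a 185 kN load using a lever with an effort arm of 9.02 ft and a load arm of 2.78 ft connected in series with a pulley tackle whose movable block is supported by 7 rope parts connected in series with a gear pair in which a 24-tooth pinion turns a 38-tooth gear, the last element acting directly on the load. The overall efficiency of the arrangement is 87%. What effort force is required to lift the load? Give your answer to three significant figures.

5.91 kN

Lever MA = effort arm / load arm = 9.02/2.78 = 3.2446.
Block-and-tackle MA = number of supporting rope parts = 7.
Gear pair MA = 38/24 = 1.5833.
Combined ideal MA = 3.2446 × 7 × 1.5833 = 35.961.
Actual MA = 35.961 × 0.87 = 31.286.
Effort = load / actual MA = 185 / 31.286 = 5.9132 kN.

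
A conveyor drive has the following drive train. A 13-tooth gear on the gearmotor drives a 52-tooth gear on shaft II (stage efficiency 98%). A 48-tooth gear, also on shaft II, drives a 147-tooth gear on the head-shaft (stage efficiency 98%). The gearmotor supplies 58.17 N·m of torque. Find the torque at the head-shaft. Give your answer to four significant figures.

Gear mesh: ratio = 52/13 = 4; torque at shaft II = 58.17 × 4 × 0.98 = 228.03 N·m.
Gear mesh: ratio = 147/48 = 3.0625; torque at the head-shaft = 228.03 × 3.0625 × 0.98 = 684.36 N·m.

684.4 N·m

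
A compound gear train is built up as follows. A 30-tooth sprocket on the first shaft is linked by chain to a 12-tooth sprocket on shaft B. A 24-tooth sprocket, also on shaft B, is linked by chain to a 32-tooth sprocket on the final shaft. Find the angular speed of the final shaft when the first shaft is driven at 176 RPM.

330 RPM

Chain: ratio = 12/30 = 0.4, so shaft B turns at 176 / 0.4 = 440 RPM.
Chain: ratio = 32/24 = 1.3333, so the final shaft turns at 440 / 1.3333 = 330 RPM.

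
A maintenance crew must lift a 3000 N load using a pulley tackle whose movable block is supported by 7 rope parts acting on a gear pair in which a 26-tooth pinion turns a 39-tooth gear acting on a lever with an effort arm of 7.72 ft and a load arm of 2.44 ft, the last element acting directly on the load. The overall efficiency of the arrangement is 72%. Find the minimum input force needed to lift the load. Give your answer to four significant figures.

125.4 N

Block-and-tackle MA = number of supporting rope parts = 7.
Gear pair MA = 39/26 = 1.5.
Lever MA = effort arm / load arm = 7.72/2.44 = 3.1639.
Combined ideal MA = 7 × 1.5 × 3.1639 = 33.221.
Actual MA = 33.221 × 0.72 = 23.919.
Effort = load / actual MA = 3000 / 23.919 = 125.42 N.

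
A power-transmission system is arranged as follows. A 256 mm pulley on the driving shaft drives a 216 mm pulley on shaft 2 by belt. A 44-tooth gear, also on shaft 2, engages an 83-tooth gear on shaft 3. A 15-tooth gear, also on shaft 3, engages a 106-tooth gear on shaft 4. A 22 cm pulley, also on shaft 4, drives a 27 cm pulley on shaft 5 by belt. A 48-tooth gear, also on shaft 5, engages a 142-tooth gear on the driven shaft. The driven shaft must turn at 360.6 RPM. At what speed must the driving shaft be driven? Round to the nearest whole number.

Overall ratio R = 0.84375 × 1.8864 × 7.0667 × 1.2273 × 2.9583 = 40.836.
Required input speed = output speed × R = 360.6 × 40.836 = 14725 RPM.

14725 RPM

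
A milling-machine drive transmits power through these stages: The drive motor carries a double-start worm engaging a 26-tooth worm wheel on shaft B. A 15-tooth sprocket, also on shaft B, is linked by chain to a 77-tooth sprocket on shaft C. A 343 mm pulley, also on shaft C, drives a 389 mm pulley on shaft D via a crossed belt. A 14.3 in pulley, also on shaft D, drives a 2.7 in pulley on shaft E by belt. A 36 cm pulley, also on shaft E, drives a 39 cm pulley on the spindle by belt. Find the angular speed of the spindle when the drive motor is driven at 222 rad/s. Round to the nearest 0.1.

14.3 rad/s

Worm: ratio = 26/2 = 13, so shaft B turns at 222 / 13 = 17.077 rad/s.
Chain: ratio = 77/15 = 5.1333, so shaft C turns at 17.077 / 5.1333 = 3.3267 rad/s.
Belt: ratio = 389/343 = 1.1341, so shaft D turns at 3.3267 / 1.1341 = 2.9333 rad/s.
Belt: ratio = 2.7/14.3 = 0.18881, so shaft E turns at 2.9333 / 0.18881 = 15.536 rad/s.
Belt: ratio = 39/36 = 1.0833, so the spindle turns at 15.536 / 1.0833 = 14.341 rad/s.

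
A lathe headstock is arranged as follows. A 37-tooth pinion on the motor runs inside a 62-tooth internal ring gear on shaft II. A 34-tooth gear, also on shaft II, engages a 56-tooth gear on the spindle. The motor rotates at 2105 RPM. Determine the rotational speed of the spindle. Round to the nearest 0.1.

the motor → shaft II (internal gear, 62/37): 2105 ÷ 1.6757 = 1256.2 RPM
shaft II → the spindle (gear mesh, 56/34): 1256.2 ÷ 1.6471 = 762.7 RPM

762.7 RPM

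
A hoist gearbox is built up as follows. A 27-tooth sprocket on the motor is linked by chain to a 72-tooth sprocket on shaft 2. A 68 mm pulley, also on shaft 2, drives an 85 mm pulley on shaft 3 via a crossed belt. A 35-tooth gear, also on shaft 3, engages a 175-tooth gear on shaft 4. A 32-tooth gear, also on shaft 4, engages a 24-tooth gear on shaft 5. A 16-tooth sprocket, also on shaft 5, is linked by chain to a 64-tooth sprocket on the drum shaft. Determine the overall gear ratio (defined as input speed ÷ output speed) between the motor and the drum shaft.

50

Each stage contributes driven/driver: chain 72/27 = 2.6667, belt 85/68 = 1.25, gear mesh 175/35 = 5, gear mesh 24/32 = 0.75, chain 64/16 = 4.
Overall: 2.6667 × 1.25 × 5 × 0.75 × 4 = 50.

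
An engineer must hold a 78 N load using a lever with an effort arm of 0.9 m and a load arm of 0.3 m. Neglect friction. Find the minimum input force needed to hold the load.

Lever MA = effort arm / load arm = 0.9/0.3 = 3.
Effort = load / MA = 78 / 3 = 26 N.

26 N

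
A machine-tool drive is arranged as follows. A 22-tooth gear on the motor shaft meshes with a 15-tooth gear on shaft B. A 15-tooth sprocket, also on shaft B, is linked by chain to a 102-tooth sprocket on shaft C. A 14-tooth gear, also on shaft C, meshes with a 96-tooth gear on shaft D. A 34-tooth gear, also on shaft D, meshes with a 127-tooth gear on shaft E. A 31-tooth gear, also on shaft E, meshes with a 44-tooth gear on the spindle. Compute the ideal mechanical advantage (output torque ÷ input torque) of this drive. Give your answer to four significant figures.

Each stage contributes driven/driver: gear mesh 15/22 = 0.68182, chain 102/15 = 6.8, gear mesh 96/14 = 6.8571, gear mesh 127/34 = 3.7353, gear mesh 44/31 = 1.4194.
Overall: 0.68182 × 6.8 × 6.8571 × 3.7353 × 1.4194 = 168.55.

168.6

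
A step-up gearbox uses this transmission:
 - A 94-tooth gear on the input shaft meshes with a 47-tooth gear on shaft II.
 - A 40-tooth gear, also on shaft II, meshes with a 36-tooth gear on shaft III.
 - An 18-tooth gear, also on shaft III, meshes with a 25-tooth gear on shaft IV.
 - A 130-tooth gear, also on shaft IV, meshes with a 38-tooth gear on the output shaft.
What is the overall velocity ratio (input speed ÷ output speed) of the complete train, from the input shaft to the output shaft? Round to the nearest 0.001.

0.183

Each stage contributes driven/driver: gear mesh 47/94 = 0.5, gear mesh 36/40 = 0.9, gear mesh 25/18 = 1.3889, gear mesh 38/130 = 0.29231.
Overall: 0.5 × 0.9 × 1.3889 × 0.29231 = 0.18269.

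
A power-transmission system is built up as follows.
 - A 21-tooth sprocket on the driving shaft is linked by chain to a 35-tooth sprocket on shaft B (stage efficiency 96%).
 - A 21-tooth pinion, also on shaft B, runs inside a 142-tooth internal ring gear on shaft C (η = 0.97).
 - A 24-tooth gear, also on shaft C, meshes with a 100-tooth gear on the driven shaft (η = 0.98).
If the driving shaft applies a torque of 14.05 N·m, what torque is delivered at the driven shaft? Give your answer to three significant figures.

chain 35/21 = 1.6667 → τ = 14.05·1.6667·0.96 = 22.48 N·m
internal gear 142/21 = 6.7619 → τ = 22.48·6.7619·0.97 = 147.45 N·m
gear mesh 100/24 = 4.1667 → τ = 147.45·4.1667·0.98 = 602.08 N·m

602 N·m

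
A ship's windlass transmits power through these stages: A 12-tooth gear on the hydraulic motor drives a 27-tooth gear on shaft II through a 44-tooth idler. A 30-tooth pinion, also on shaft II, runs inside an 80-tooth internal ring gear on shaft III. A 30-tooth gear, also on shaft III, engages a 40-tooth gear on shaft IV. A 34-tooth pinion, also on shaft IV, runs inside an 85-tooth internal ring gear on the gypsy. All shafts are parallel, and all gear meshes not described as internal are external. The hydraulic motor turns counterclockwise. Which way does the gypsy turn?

the hydraulic motor → shaft II: driver → idler → driven is 2 external meshes, 2 reversals → CCW.
shaft II → shaft III: internal mesh, same direction → CCW.
shaft III → shaft IV: external mesh, 1 reversal → CW.
shaft IV → the gypsy: internal mesh, same direction → CW.
3 reversals in total — an odd number — so the gypsy turns opposite to the hydraulic motor.

clockwise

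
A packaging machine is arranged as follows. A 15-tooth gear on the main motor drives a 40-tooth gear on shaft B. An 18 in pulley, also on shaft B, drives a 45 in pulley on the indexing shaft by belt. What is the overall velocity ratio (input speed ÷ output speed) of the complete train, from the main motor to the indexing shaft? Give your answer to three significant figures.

6.67

Each stage contributes driven/driver: gear mesh 40/15 = 2.6667, belt 45/18 = 2.5.
Overall: 2.6667 × 2.5 = 6.6667.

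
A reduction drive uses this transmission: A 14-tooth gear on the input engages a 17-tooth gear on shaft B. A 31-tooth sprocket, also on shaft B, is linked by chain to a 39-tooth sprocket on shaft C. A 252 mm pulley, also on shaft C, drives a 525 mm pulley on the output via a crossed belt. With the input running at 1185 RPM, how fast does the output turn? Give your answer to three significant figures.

372 RPM

the input → shaft B (gear mesh, 17/14): 1185 ÷ 1.2143 = 975.88 RPM
shaft B → shaft C (chain, 39/31): 975.88 ÷ 1.2581 = 775.7 RPM
shaft C → the output (belt, 525/252): 775.7 ÷ 2.0833 = 372.34 RPM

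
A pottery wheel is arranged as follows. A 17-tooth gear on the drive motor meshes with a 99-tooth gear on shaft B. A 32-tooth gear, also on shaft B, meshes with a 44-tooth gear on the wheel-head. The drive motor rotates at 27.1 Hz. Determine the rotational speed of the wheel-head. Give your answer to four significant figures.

3.384 Hz

Gear mesh: ratio = 99/17 = 5.8235, so shaft B turns at 27.1 / 5.8235 = 4.6535 Hz.
Gear mesh: ratio = 44/32 = 1.375, so the wheel-head turns at 4.6535 / 1.375 = 3.3844 Hz.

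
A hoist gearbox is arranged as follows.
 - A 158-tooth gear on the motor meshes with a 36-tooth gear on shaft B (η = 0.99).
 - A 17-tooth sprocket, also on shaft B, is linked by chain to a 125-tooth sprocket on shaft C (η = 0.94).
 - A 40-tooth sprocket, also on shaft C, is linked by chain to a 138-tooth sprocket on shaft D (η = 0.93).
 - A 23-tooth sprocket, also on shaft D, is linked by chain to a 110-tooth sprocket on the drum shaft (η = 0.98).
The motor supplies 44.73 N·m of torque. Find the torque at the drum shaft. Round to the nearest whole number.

1049 N·m

Gear mesh: ratio = 36/158 = 0.22785; torque at shaft B = 44.73 × 0.22785 × 0.99 = 10.09 N·m.
Chain: ratio = 125/17 = 7.3529; torque at shaft C = 10.09 × 7.3529 × 0.94 = 69.738 N·m.
Chain: ratio = 138/40 = 3.45; torque at shaft D = 69.738 × 3.45 × 0.93 = 223.75 N·m.
Chain: ratio = 110/23 = 4.7826; torque at the drum shaft = 223.75 × 4.7826 × 0.98 = 1048.7 N·m.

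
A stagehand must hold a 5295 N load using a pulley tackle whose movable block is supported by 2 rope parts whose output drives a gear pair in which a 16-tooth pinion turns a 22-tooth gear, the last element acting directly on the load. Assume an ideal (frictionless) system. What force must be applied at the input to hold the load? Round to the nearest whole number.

Block-and-tackle MA = number of supporting rope parts = 2.
Gear pair MA = 22/16 = 1.375.
Combined ideal MA = 2 × 1.375 = 2.75.
Effort = load / MA = 5295 / 2.75 = 1925.5 N.

1925 N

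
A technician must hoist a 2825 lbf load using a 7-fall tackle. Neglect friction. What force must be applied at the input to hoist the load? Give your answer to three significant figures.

Block-and-tackle MA = number of supporting rope parts = 7.
Effort = load / MA = 2825 / 7 = 403.57 lbf.

404 lbf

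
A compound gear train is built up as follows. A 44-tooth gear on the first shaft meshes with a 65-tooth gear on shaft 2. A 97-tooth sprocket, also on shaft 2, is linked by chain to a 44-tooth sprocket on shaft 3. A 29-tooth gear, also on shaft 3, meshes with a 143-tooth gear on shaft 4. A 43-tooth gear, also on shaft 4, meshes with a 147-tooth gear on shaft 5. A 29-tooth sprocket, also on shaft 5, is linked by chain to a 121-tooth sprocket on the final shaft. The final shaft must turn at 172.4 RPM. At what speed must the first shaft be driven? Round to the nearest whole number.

Overall ratio R = 1.4773 × 0.45361 × 4.931 × 3.4186 × 4.1724 = 47.132.
Required input speed = output speed × R = 172.4 × 47.132 = 8125.6 RPM.

8126 RPM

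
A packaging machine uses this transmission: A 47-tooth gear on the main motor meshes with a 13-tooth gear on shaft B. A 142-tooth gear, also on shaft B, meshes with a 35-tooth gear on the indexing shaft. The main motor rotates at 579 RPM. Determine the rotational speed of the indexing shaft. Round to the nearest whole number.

8493 RPM

gear mesh 13/47 = 0.2766 → 579/0.2766 = 2093.3 RPM
gear mesh 35/142 = 0.24648 → 2093.3/0.24648 = 8492.8 RPM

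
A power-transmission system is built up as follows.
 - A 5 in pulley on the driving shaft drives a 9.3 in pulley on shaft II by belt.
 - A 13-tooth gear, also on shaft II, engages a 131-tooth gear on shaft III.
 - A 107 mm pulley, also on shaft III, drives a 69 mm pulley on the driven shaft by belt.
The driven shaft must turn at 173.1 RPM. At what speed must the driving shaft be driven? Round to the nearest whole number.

Overall ratio R = 1.86 × 10.077 × 0.64486 = 12.087.
Required input speed = output speed × R = 173.1 × 12.087 = 2092.2 RPM.

2092 RPM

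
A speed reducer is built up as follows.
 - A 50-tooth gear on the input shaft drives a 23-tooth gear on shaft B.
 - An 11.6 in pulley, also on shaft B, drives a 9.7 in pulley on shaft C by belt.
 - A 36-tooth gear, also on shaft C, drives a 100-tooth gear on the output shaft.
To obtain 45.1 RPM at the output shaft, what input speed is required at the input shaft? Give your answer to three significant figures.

Overall ratio R = 0.46 × 0.83621 × 2.7778 = 1.0685.
Required input speed = output speed × R = 45.1 × 1.0685 = 48.189 RPM.

48.2 RPM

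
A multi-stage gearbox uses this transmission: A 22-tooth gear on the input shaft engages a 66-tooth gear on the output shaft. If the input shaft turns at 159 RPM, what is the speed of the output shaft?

the input shaft → the output shaft (gear mesh, 66/22): 159 ÷ 3 = 53 RPM

53 RPM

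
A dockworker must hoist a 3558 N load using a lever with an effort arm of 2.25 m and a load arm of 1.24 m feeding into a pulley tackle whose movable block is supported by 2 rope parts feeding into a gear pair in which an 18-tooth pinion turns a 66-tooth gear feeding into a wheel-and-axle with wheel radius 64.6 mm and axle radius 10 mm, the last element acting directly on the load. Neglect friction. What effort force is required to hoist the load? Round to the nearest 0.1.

41.4 N

Lever MA = effort arm / load arm = 2.25/1.24 = 1.8145.
Block-and-tackle MA = number of supporting rope parts = 2.
Gear pair MA = 66/18 = 3.6667.
Wheel-and-axle MA = R/r = 64.6/10 = 6.46.
Combined ideal MA = 1.8145 × 2 × 3.6667 × 6.46 = 85.96.
Effort = load / MA = 3558 / 85.96 = 41.392 N.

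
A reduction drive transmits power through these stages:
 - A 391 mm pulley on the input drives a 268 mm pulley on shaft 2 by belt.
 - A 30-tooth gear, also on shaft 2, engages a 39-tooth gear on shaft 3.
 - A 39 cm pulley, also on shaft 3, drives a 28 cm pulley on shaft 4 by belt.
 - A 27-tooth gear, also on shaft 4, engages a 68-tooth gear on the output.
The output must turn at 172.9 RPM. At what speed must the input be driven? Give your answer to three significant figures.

Overall ratio R = 0.68542 × 1.3 × 0.71795 × 2.5185 = 1.6112.
Required input speed = output speed × R = 172.9 × 1.6112 = 278.57 RPM.

279 RPM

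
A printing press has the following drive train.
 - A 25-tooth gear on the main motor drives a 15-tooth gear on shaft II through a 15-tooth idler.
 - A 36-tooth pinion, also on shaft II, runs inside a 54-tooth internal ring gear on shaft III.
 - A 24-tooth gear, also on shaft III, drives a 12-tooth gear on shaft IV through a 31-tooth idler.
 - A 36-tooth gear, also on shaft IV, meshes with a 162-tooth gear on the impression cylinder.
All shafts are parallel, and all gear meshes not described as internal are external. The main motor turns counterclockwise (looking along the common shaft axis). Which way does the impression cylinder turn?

the main motor → shaft II: driver → idler → driven is 2 external meshes, 2 reversals → CCW.
shaft II → shaft III: internal mesh, same direction → CCW.
shaft III → shaft IV: driver → idler → driven is 2 external meshes, 2 reversals → CCW.
shaft IV → the impression cylinder: external mesh, 1 reversal → CW.
5 reversals in total — an odd number — so the impression cylinder turns opposite to the main motor.

clockwise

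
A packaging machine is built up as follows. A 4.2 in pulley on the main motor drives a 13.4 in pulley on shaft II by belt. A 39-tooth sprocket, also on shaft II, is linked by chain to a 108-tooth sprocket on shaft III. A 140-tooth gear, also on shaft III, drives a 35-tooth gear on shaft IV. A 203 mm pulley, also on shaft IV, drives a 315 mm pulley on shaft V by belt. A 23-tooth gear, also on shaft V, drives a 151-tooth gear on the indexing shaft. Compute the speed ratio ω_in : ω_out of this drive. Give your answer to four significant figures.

Each stage contributes driven/driver: belt 13.4/4.2 = 3.1905, chain 108/39 = 2.7692, gear mesh 35/140 = 0.25, belt 315/203 = 1.5517, gear mesh 151/23 = 6.5652.
Overall: 3.1905 × 2.7692 × 0.25 × 1.5517 × 6.5652 = 22.502.

22.50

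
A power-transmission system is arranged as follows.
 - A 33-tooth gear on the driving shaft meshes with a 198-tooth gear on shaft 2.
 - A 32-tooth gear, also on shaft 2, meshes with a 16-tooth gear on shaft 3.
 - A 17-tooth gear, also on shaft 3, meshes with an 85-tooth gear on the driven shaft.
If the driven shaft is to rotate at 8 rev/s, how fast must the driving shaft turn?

Overall ratio R = 6 × 0.5 × 5 = 15.
Required input speed = output speed × R = 8 × 15 = 120 rev/s.

120 rev/s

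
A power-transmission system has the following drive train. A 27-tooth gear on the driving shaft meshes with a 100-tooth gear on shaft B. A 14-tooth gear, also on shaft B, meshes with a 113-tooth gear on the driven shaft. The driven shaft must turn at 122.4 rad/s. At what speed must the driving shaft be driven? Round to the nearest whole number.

3659 rad/s

Overall ratio R = 3.7037 × 8.0714 = 29.894.
Required input speed = output speed × R = 122.4 × 29.894 = 3659 rad/s.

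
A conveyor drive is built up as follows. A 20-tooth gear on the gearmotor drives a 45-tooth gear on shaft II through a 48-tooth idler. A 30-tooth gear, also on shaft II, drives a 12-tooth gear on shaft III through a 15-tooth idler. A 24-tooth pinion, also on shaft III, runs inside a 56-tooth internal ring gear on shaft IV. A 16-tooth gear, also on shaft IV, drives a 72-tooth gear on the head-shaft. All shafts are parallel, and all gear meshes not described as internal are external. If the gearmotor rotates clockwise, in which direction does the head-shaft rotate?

counterclockwise

the gearmotor → shaft II: driver → idler → driven is 2 external meshes, 2 reversals → CW.
shaft II → shaft III: driver → idler → driven is 2 external meshes, 2 reversals → CW.
shaft III → shaft IV: internal mesh, same direction → CW.
shaft IV → the head-shaft: external mesh, 1 reversal → CCW.
5 reversals in total — an odd number — so the head-shaft turns opposite to the gearmotor.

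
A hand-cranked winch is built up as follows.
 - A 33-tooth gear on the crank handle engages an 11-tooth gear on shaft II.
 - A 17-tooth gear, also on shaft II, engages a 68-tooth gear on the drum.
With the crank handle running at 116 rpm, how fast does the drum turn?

87 rpm

gear mesh 11/33 = 0.33333 → 116/0.33333 = 348 rpm
gear mesh 68/17 = 4 → 348/4 = 87 rpm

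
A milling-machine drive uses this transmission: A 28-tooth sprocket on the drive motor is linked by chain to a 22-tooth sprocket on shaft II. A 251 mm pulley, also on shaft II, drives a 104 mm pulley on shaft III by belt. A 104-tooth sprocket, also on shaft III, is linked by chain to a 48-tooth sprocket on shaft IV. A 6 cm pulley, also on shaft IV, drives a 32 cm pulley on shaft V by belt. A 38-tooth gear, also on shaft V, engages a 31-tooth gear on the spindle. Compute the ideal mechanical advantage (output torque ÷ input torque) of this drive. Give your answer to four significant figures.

Each stage contributes driven/driver: chain 22/28 = 0.78571, belt 104/251 = 0.41434, chain 48/104 = 0.46154, belt 32/6 = 5.3333, gear mesh 31/38 = 0.81579.
Overall: 0.78571 × 0.41434 × 0.46154 × 5.3333 × 0.81579 = 0.65375.

0.6537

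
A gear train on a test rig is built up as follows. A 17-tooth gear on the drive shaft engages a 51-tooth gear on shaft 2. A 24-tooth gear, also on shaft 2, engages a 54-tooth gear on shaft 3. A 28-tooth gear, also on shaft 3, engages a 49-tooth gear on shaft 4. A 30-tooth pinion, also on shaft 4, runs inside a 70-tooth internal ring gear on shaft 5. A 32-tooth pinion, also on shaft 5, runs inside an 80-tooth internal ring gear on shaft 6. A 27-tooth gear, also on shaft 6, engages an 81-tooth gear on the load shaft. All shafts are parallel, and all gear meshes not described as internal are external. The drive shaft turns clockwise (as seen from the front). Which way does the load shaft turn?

the drive shaft → shaft 2: external mesh, 1 reversal → CCW.
shaft 2 → shaft 3: external mesh, 1 reversal → CW.
shaft 3 → shaft 4: external mesh, 1 reversal → CCW.
shaft 4 → shaft 5: internal mesh, same direction → CCW.
shaft 5 → shaft 6: internal mesh, same direction → CCW.
shaft 6 → the load shaft: external mesh, 1 reversal → CW.
4 reversals in total — an even number — so the load shaft turns the same way as the drive shaft.

clockwise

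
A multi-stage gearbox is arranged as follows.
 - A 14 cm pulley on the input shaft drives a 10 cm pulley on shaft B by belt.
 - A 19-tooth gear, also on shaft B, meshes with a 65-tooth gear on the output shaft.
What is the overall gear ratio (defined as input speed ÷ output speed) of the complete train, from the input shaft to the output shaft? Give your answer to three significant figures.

Each stage contributes driven/driver: belt 10/14 = 0.71429, gear mesh 65/19 = 3.4211.
Overall: 0.71429 × 3.4211 = 2.4436.

2.44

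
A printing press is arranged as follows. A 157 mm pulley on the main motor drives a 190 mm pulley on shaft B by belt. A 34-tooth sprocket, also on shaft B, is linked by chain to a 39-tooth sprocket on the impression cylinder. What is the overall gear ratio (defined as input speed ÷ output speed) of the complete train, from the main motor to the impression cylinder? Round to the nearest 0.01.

Each stage contributes driven/driver: belt 190/157 = 1.2102, chain 39/34 = 1.1471.
Overall: 1.2102 × 1.1471 = 1.3882.

1.39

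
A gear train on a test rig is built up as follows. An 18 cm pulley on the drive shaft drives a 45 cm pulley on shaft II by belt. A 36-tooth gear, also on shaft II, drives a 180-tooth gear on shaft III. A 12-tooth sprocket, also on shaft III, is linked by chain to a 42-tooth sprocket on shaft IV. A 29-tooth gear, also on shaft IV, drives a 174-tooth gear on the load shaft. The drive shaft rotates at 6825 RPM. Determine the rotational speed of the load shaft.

belt 45/18 = 2.5 → 6825/2.5 = 2730 RPM
gear mesh 180/36 = 5 → 2730/5 = 546 RPM
chain 42/12 = 3.5 → 546/3.5 = 156 RPM
gear mesh 174/29 = 6 → 156/6 = 26 RPM

26 RPM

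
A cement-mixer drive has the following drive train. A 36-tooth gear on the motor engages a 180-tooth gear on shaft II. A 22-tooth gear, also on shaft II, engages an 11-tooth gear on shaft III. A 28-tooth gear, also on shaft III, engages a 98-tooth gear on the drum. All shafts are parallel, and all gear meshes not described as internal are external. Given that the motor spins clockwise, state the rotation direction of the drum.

the motor → shaft II: external mesh, 1 reversal → CCW.
shaft II → shaft III: external mesh, 1 reversal → CW.
shaft III → the drum: external mesh, 1 reversal → CCW.
3 reversals in total — an odd number — so the drum turns opposite to the motor.

counterclockwise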